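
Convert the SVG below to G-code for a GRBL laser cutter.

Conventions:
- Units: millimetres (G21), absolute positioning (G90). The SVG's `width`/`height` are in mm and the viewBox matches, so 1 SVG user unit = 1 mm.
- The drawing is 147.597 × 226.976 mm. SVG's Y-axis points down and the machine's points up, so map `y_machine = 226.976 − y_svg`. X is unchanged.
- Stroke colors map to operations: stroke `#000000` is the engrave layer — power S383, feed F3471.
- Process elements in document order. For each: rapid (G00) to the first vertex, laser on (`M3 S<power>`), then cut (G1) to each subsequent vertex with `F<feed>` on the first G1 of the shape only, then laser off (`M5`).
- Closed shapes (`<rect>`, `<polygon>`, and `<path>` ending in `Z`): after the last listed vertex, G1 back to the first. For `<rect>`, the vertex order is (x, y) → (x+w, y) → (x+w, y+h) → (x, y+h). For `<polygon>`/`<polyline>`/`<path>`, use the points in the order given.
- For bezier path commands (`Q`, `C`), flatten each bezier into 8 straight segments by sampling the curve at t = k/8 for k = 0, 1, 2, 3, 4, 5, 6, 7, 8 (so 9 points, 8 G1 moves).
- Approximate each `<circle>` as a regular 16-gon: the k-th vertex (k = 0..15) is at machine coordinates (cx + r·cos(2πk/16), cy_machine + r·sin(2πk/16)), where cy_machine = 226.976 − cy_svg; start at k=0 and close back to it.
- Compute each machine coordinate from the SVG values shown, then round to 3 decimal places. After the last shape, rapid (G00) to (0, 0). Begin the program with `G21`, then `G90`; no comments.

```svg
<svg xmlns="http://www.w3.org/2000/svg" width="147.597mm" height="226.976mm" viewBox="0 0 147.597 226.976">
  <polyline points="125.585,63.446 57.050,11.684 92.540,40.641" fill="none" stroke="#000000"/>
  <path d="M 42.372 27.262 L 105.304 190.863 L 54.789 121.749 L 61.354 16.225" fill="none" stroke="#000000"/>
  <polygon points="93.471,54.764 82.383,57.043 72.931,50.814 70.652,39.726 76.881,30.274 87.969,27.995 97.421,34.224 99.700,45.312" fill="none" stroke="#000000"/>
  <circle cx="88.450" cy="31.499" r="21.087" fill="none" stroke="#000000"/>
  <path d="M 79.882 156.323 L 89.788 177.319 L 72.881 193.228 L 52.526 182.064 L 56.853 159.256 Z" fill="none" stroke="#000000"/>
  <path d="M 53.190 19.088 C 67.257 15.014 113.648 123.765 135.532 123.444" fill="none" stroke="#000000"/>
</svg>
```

1 u = 1 mm; y_m = 226.976 − y.

[1] `<polyline>` open polyline, #000000→engrave S383 F3471: (125.585,163.530) → (57.050,215.292) → (92.540,186.335)

[2] `<path>` open polyline, #000000→engrave S383 F3471: (42.372,199.714) → (105.304,36.113) → (54.789,105.227) → (61.354,210.751)

[3] `<polygon>` regular polygon, #000000→engrave S383 F3471: (93.471,172.212) → (82.383,169.933) → (72.931,176.162) → (70.652,187.250) → (76.881,196.702) → (87.969,198.981) → (97.421,192.752) → (99.700,181.664) → (93.471,172.212) (closed)

[4] `<circle>` circle, #000000→engrave S383 F3471: (109.537,195.477) → (107.932,203.547) → (103.361,210.388) → (96.520,214.959) → (88.450,216.564) → (80.380,214.959) → (73.539,210.388) → (68.968,203.547) → (67.363,195.477) → (68.968,187.407) → (73.539,180.566) → (80.380,175.995) → (88.450,174.390) → (96.520,175.995) → (103.361,180.566) → (107.932,187.407) → (109.537,195.477) (closed)

[5] `<path>` regular polygon, #000000→engrave S383 F3471: (79.882,70.653) → (89.788,49.657) → (72.881,33.748) → (52.526,44.912) → (56.853,67.720) → (79.882,70.653) (closed)

[6] `<path>` cubic bezier, #000000→engrave S383 F3471: (53.190,207.888) → (59.869,204.560) → (68.913,193.256) → (79.655,176.575) → (91.430,157.117) → (103.571,137.484) → (115.412,120.275) → (126.288,108.091) → (135.532,103.532)

G21
G90
G00 X125.585 Y163.530
M3 S383
G1 X57.050 Y215.292 F3471
G1 X92.540 Y186.335
M5
G00 X42.372 Y199.714
M3 S383
G1 X105.304 Y36.113 F3471
G1 X54.789 Y105.227
G1 X61.354 Y210.751
M5
G00 X93.471 Y172.212
M3 S383
G1 X82.383 Y169.933 F3471
G1 X72.931 Y176.162
G1 X70.652 Y187.250
G1 X76.881 Y196.702
G1 X87.969 Y198.981
G1 X97.421 Y192.752
G1 X99.700 Y181.664
G1 X93.471 Y172.212
M5
G00 X109.537 Y195.477
M3 S383
G1 X107.932 Y203.547 F3471
G1 X103.361 Y210.388
G1 X96.520 Y214.959
G1 X88.450 Y216.564
G1 X80.380 Y214.959
G1 X73.539 Y210.388
G1 X68.968 Y203.547
G1 X67.363 Y195.477
G1 X68.968 Y187.407
G1 X73.539 Y180.566
G1 X80.380 Y175.995
G1 X88.450 Y174.390
G1 X96.520 Y175.995
G1 X103.361 Y180.566
G1 X107.932 Y187.407
G1 X109.537 Y195.477
M5
G00 X79.882 Y70.653
M3 S383
G1 X89.788 Y49.657 F3471
G1 X72.881 Y33.748
G1 X52.526 Y44.912
G1 X56.853 Y67.720
G1 X79.882 Y70.653
M5
G00 X53.190 Y207.888
M3 S383
G1 X59.869 Y204.560 F3471
G1 X68.913 Y193.256
G1 X79.655 Y176.575
G1 X91.430 Y157.117
G1 X103.571 Y137.484
G1 X115.412 Y120.275
G1 X126.288 Y108.091
G1 X135.532 Y103.532
M5
G00 X0.000 Y0.000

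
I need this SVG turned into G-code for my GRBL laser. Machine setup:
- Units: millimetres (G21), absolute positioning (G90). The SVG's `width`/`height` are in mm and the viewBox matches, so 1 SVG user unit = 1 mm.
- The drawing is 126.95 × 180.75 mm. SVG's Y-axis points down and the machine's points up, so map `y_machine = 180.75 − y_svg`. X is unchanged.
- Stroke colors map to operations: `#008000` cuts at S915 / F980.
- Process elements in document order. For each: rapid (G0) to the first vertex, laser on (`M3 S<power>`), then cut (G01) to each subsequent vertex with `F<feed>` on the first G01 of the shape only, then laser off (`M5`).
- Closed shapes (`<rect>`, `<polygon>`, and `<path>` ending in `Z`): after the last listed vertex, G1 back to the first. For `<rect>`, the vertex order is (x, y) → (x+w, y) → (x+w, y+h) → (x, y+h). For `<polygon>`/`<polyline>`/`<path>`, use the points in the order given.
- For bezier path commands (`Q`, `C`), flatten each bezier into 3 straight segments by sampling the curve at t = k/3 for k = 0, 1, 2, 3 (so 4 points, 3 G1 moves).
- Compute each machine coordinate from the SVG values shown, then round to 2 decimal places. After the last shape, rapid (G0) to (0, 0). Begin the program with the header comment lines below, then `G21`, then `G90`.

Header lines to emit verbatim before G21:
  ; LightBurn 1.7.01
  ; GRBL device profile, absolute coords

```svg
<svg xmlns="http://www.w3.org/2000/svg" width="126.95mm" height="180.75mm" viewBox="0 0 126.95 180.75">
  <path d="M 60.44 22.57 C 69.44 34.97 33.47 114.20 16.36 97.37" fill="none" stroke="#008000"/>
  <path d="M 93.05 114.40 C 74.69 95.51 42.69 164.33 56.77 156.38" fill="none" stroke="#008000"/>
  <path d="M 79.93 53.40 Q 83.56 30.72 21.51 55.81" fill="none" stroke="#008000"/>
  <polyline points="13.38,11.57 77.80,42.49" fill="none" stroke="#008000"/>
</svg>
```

1 u = 1 mm; y_m = 180.75 − y.

[1] `<path>` cubic bezier, #008000→cut S915 F980: (60.44,158.18) → (56.81,129.54) → (37.39,92.54) → (16.36,83.38)

[2] `<path>` cubic bezier, #008000→cut S915 F980: (93.05,66.35) → (72.36,62.10) → (55.84,35.92) → (56.77,24.37)

[3] `<path>` quadratic bezier, #008000→cut S915 F980: (79.93,127.35) → (75.05,137.16) → (55.58,136.36) → (21.51,124.94)

[4] `<polyline>` line segment, #008000→cut S915 F980: (13.38,169.18) → (77.80,138.26)

; LightBurn 1.7.01
; GRBL device profile, absolute coords
G21
G90
G0 X60.44 Y158.18
M3 S915
G01 X56.81 Y129.54 F980
G01 X37.39 Y92.54
G01 X16.36 Y83.38
M5
G0 X93.05 Y66.35
M3 S915
G01 X72.36 Y62.10 F980
G01 X55.84 Y35.92
G01 X56.77 Y24.37
M5
G0 X79.93 Y127.35
M3 S915
G01 X75.05 Y137.16 F980
G01 X55.58 Y136.36
G01 X21.51 Y124.94
M5
G0 X13.38 Y169.18
M3 S915
G01 X77.80 Y138.26 F980
M5
G0 X0.00 Y0.00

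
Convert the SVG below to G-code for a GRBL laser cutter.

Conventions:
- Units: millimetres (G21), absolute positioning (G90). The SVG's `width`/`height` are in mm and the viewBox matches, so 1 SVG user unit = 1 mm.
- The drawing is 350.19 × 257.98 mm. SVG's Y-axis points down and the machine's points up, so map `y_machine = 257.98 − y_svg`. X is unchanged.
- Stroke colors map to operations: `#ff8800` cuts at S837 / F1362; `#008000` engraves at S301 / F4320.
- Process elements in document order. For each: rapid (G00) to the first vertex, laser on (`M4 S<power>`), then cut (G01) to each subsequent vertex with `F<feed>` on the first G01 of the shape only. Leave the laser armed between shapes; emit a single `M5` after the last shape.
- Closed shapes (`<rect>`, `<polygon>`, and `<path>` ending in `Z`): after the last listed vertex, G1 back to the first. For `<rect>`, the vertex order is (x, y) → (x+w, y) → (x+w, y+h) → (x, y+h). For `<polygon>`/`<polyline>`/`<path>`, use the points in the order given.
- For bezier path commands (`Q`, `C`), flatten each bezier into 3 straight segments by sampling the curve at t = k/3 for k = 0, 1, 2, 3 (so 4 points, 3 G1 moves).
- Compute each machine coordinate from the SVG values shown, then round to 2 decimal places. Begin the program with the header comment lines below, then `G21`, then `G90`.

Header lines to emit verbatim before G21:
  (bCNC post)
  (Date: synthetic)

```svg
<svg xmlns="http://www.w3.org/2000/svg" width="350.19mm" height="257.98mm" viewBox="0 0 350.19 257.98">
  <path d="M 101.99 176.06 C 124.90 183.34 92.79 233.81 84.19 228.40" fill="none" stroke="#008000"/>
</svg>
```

(bCNC post)
(Date: synthetic)
G21
G90
G00 X101.99 Y81.92
M4 S301
G01 X109.47 Y63.91 F4320
G01 X97.72 Y39.13
G01 X84.19 Y29.58
M5

Since the viewBox matches the mm dimensions, user units are millimetres directly. The only transform is the Y-flip y_m = 257.98 − y_svg.

Shape 1 is a cubic bezier drawn with `<path>`. Its stroke #008000 means engrave at S301, F4320. After flipping Y the toolpath is (101.99,81.92) → (109.47,63.91) → (97.72,39.13) → (84.19,29.58).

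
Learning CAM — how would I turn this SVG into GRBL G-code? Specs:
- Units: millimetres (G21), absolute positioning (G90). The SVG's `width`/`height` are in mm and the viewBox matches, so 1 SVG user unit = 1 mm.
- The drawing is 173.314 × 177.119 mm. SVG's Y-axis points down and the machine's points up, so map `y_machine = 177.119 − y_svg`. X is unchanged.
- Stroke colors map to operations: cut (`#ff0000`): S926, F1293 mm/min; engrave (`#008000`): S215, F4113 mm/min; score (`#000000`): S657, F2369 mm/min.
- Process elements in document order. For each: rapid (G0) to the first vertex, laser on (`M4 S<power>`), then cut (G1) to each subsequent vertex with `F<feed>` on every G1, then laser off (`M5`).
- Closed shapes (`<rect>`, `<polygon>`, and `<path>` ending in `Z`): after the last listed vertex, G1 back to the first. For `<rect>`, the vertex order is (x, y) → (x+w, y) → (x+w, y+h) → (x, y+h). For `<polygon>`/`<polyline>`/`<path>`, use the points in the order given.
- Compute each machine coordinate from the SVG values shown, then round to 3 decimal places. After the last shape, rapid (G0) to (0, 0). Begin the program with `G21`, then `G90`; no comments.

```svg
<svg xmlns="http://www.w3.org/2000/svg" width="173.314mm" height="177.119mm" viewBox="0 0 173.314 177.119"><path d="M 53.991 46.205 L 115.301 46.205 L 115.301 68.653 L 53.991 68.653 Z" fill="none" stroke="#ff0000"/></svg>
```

G21
G90
G0 X53.991 Y130.914
M4 S926
G1 X115.301 Y130.914 F1293
G1 X115.301 Y108.466 F1293
G1 X53.991 Y108.466 F1293
G1 X53.991 Y130.914 F1293
M5
G0 X0.000 Y0.000

viewBox `0 0 173.314 177.119` with mm width/height → 1 unit = 1 mm. Flip: y_m = 177.119 − y_svg.

**Shape 1** — `<path>` rectangle, stroke `#ff0000` → cut (S926, F1293). Machine vertices: (53.991,130.914) → (115.301,130.914) → (115.301,108.466) → (53.991,108.466) → (53.991,130.914). Closed: final G1 returns to the first vertex.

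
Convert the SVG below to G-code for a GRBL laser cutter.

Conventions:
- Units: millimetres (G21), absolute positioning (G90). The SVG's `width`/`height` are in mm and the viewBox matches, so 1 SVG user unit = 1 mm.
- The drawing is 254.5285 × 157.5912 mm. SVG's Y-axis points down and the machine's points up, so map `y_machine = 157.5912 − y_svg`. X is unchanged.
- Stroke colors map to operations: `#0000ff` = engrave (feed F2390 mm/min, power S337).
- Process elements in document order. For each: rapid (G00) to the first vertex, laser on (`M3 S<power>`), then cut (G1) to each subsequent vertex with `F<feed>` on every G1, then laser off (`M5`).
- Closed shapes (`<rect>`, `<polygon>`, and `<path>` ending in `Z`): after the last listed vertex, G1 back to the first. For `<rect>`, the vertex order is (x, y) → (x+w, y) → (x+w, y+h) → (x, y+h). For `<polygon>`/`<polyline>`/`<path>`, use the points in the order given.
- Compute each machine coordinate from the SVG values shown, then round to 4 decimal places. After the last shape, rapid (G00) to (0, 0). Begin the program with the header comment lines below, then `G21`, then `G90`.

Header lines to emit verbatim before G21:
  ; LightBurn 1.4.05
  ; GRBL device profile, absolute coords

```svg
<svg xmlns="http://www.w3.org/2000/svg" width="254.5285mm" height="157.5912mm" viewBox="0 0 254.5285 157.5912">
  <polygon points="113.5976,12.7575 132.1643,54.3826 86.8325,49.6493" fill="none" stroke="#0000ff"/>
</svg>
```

Since the viewBox matches the mm dimensions, user units are millimetres directly. The only transform is the Y-flip y_m = 157.5912 − y_svg.

Shape 1 is a regular polygon drawn with `<polygon>`. Its stroke #0000ff means engrave at S337, F2390. After flipping Y the toolpath is (113.5976,144.8337) → (132.1643,103.2086) → (86.8325,107.9419) → (113.5976,144.8337), returning to the start.

; LightBurn 1.4.05
; GRBL device profile, absolute coords
G21
G90
G00 X113.5976 Y144.8337
M3 S337
G1 X132.1643 Y103.2086 F2390
G1 X86.8325 Y107.9419 F2390
G1 X113.5976 Y144.8337 F2390
M5
G00 X0.0000 Y0.0000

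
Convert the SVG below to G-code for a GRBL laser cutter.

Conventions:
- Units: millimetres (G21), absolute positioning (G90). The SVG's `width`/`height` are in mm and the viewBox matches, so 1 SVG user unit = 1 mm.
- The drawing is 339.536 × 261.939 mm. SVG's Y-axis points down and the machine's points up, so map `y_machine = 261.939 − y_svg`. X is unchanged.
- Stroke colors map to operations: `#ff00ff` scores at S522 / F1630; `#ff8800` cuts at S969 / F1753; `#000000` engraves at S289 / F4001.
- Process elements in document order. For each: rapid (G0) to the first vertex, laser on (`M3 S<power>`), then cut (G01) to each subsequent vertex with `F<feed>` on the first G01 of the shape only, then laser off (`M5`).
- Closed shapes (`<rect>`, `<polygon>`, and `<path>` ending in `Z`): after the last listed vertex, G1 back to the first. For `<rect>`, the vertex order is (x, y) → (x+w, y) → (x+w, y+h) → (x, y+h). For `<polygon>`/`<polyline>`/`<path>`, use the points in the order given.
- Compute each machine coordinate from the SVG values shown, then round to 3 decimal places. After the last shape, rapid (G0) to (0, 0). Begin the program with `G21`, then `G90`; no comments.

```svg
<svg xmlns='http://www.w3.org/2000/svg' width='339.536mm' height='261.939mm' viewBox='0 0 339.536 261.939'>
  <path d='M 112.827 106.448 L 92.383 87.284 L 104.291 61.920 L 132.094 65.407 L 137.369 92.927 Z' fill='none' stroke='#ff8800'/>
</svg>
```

G21
G90
G0 X112.827 Y155.491
M3 S969
G01 X92.383 Y174.655 F1753
G01 X104.291 Y200.019
G01 X132.094 Y196.532
G01 X137.369 Y169.012
G01 X112.827 Y155.491
M5
G0 X0.000 Y0.000

viewBox `0 0 339.536 261.939` with mm width/height → 1 unit = 1 mm. Flip: y_m = 261.939 − y_svg.

**Shape 1** — `<path>` regular polygon, stroke `#ff8800` → cut (S969, F1753). Machine vertices: (112.827,155.491) → (92.383,174.655) → (104.291,200.019) → (132.094,196.532) → (137.369,169.012) → (112.827,155.491). Closed: final G1 returns to the first vertex.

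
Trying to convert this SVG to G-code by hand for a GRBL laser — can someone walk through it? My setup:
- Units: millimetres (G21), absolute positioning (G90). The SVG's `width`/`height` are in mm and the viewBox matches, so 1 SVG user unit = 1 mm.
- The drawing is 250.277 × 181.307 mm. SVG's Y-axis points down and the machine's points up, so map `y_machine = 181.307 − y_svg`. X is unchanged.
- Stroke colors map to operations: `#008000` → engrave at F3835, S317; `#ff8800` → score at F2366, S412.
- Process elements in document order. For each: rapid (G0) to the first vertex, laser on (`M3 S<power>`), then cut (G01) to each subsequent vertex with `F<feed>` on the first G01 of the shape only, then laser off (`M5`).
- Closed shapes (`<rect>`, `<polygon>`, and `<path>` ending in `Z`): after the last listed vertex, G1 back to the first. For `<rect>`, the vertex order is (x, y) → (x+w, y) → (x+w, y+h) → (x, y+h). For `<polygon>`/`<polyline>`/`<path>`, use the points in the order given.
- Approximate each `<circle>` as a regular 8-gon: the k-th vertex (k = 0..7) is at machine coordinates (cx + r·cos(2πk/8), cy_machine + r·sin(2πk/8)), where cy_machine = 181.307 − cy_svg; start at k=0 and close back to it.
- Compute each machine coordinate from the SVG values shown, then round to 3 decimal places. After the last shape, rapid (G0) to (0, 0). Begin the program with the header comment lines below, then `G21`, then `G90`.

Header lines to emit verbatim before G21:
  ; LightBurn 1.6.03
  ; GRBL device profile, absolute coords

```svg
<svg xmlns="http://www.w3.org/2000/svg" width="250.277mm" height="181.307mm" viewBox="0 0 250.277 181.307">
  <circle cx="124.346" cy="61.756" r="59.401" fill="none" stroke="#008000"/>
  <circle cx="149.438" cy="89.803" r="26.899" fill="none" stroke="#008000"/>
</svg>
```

; LightBurn 1.6.03
; GRBL device profile, absolute coords
G21
G90
G0 X183.747 Y119.551
M3 S317
G01 X166.349 Y161.554 F3835
G01 X124.346 Y178.952
G01 X82.343 Y161.554
G01 X64.945 Y119.551
G01 X82.343 Y77.548
G01 X124.346 Y60.150
G01 X166.349 Y77.548
G01 X183.747 Y119.551
M5
G0 X176.337 Y91.504
M3 S317
G01 X168.458 Y110.524 F3835
G01 X149.438 Y118.403
G01 X130.418 Y110.524
G01 X122.539 Y91.504
G01 X130.418 Y72.484
G01 X149.438 Y64.605
G01 X168.458 Y72.484
G01 X176.337 Y91.504
M5
G0 X0.000 Y0.000

viewBox `0 0 250.277 181.307` with mm width/height → 1 unit = 1 mm. Flip: y_m = 181.307 − y_svg.

**Shape 1** — `<circle>` circle, stroke `#008000` → engrave (S317, F3835). Machine vertices: (183.747,119.551) → (166.349,161.554) → (124.346,178.952) → (82.343,161.554) → (64.945,119.551) → (82.343,77.548) → (124.346,60.150) → (166.349,77.548) → (183.747,119.551). Closed: final G1 returns to the first vertex.

**Shape 2** — `<circle>` circle, stroke `#008000` → engrave (S317, F3835). Machine vertices: (176.337,91.504) → (168.458,110.524) → (149.438,118.403) → (130.418,110.524) → (122.539,91.504) → (130.418,72.484) → (149.438,64.605) → (168.458,72.484) → (176.337,91.504). Closed: final G1 returns to the first vertex.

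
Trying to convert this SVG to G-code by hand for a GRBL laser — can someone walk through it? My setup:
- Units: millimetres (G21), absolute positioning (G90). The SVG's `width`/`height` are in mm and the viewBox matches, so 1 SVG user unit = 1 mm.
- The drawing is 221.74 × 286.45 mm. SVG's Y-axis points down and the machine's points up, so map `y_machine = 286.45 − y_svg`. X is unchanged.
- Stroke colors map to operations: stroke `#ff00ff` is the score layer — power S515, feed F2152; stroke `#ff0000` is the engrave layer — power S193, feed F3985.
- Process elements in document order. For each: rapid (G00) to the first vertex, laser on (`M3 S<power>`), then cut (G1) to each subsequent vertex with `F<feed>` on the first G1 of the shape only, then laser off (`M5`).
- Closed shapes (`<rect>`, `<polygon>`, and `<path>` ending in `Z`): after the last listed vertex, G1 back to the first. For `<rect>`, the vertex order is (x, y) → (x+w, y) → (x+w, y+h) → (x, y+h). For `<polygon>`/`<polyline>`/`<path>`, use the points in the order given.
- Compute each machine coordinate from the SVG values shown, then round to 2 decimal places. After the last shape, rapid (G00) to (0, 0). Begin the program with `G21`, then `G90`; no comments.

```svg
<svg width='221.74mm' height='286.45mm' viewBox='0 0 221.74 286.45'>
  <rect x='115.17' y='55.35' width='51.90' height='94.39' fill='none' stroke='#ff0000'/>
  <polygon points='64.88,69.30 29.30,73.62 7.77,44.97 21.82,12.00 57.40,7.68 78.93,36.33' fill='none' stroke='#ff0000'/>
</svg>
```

G21
G90
G00 X115.17 Y231.10
M3 S193
G1 X167.07 Y231.10 F3985
G1 X167.07 Y136.71
G1 X115.17 Y136.71
G1 X115.17 Y231.10
M5
G00 X64.88 Y217.15
M3 S193
G1 X29.30 Y212.83 F3985
G1 X7.77 Y241.48
G1 X21.82 Y274.45
G1 X57.40 Y278.77
G1 X78.93 Y250.12
G1 X64.88 Y217.15
M5
G00 X0.00 Y0.00

Since the viewBox matches the mm dimensions, user units are millimetres directly. The only transform is the Y-flip y_m = 286.45 − y_svg.

Shape 1 is a rectangle drawn with `<rect>`. Its stroke #ff0000 means engrave at S193, F3985. After flipping Y the toolpath is (115.17,231.10) → (167.07,231.10) → (167.07,136.71) → (115.17,136.71) → (115.17,231.10), returning to the start.

Shape 2 is a regular polygon drawn with `<polygon>`. Its stroke #ff0000 means engrave at S193, F3985. After flipping Y the toolpath is (64.88,217.15) → (29.30,212.83) → (7.77,241.48) → (21.82,274.45) → (57.40,278.77) → (78.93,250.12) → (64.88,217.15), returning to the start.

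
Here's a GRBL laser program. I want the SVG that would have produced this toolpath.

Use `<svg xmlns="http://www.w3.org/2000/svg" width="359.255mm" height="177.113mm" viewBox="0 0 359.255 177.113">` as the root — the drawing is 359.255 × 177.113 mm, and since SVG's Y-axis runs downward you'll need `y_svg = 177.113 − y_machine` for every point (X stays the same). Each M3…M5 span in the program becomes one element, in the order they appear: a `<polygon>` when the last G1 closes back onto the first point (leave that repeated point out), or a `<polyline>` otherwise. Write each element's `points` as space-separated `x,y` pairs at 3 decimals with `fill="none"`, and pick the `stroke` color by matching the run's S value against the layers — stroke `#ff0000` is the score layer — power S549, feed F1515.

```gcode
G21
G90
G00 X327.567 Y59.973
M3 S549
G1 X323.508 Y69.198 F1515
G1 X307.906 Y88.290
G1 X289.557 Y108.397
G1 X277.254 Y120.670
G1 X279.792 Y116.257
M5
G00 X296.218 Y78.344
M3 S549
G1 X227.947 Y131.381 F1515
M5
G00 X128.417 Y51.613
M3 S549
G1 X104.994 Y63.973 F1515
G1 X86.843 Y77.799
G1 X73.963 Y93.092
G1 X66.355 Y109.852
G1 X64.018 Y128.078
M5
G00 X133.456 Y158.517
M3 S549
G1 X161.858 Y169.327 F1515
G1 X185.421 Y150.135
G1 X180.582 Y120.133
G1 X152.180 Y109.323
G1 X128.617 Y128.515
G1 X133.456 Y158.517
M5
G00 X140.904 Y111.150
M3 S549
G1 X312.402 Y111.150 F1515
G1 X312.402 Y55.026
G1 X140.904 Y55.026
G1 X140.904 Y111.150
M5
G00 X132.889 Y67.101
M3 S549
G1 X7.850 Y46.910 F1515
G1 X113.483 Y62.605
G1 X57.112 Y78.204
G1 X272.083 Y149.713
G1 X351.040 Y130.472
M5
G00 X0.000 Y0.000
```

Each laser-on run becomes one SVG element. Flip Y back into SVG space with y_svg = 177.113 − y_machine. Every run uses S549, so all elements get stroke `#ff0000` (score).

Run 1: The run is open, so emit a `<polyline>` with points (Y-flipped): 327.567,117.140 323.508,107.915 307.906,88.823 289.557,68.716 277.254,56.443 279.792,60.856.

Run 2: The run is open, so emit a `<polyline>` with points (Y-flipped): 296.218,98.769 227.947,45.732.

Run 3: The run is open, so emit a `<polyline>` with points (Y-flipped): 128.417,125.500 104.994,113.140 86.843,99.314 73.963,84.021 66.355,67.261 64.018,49.035.

Run 4: The run returns to its start, so emit a `<polygon>` with points (Y-flipped): 133.456,18.596 161.858,7.786 185.421,26.978 180.582,56.980 152.180,67.790 128.617,48.598.

Run 5: The run returns to its start, so emit a `<polygon>` with points (Y-flipped): 140.904,65.963 312.402,65.963 312.402,122.087 140.904,122.087.

Run 6: The run is open, so emit a `<polyline>` with points (Y-flipped): 132.889,110.012 7.850,130.203 113.483,114.508 57.112,98.909 272.083,27.400 351.040,46.641.

<svg xmlns="http://www.w3.org/2000/svg" width="359.255mm" height="177.113mm" viewBox="0 0 359.255 177.113">
  <polyline points="327.567,117.140 323.508,107.915 307.906,88.823 289.557,68.716 277.254,56.443 279.792,60.856" fill="none" stroke="#ff0000"/>
  <polyline points="296.218,98.769 227.947,45.732" fill="none" stroke="#ff0000"/>
  <polyline points="128.417,125.500 104.994,113.140 86.843,99.314 73.963,84.021 66.355,67.261 64.018,49.035" fill="none" stroke="#ff0000"/>
  <polygon points="133.456,18.596 161.858,7.786 185.421,26.978 180.582,56.980 152.180,67.790 128.617,48.598" fill="none" stroke="#ff0000"/>
  <polygon points="140.904,65.963 312.402,65.963 312.402,122.087 140.904,122.087" fill="none" stroke="#ff0000"/>
  <polyline points="132.889,110.012 7.850,130.203 113.483,114.508 57.112,98.909 272.083,27.400 351.040,46.641" fill="none" stroke="#ff0000"/>
</svg>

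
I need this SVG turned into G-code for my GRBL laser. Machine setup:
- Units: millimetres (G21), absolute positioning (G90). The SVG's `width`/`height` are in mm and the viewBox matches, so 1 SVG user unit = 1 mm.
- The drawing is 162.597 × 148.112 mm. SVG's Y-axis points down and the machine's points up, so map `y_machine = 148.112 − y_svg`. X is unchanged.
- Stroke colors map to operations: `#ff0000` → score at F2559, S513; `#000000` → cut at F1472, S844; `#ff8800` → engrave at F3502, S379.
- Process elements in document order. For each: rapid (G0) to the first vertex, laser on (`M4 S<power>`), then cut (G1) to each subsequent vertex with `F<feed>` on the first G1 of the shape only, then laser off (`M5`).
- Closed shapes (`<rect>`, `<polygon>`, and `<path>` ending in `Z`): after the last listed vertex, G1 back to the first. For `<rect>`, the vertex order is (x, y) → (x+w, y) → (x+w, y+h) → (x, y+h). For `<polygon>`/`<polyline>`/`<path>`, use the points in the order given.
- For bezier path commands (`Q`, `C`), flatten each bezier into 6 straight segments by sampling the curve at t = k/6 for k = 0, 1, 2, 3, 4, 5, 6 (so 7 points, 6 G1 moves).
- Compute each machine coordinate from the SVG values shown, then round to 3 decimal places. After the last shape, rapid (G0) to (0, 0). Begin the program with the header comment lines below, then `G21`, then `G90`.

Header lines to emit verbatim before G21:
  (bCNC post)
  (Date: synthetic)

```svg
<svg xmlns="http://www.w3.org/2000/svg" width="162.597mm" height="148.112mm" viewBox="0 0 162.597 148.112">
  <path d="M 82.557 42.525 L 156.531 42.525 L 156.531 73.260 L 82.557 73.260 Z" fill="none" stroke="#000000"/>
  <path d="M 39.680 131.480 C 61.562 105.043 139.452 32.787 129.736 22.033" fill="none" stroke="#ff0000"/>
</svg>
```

Since the viewBox matches the mm dimensions, user units are millimetres directly. The only transform is the Y-flip y_m = 148.112 − y_svg.

Shape 1 is a rectangle drawn with `<path>`. Its stroke #000000 means cut at S844, F1472. After flipping Y the toolpath is (82.557,105.587) → (156.531,105.587) → (156.531,74.852) → (82.557,74.852) → (82.557,105.587), returning to the start.

Shape 2 is a cubic bezier drawn with `<path>`. Its stroke #ff0000 means score at S513, F2559. After flipping Y the toolpath is (39.680,16.632) → (54.623,33.172) → (74.912,54.367) → (96.557,77.237) → (115.569,98.799) → (127.958,116.074) → (129.736,126.079).

(bCNC post)
(Date: synthetic)
G21
G90
G0 X82.557 Y105.587
M4 S844
G1 X156.531 Y105.587 F1472
G1 X156.531 Y74.852
G1 X82.557 Y74.852
G1 X82.557 Y105.587
M5
G0 X39.680 Y16.632
M4 S513
G1 X54.623 Y33.172 F2559
G1 X74.912 Y54.367
G1 X96.557 Y77.237
G1 X115.569 Y98.799
G1 X127.958 Y116.074
G1 X129.736 Y126.079
M5
G0 X0.000 Y0.000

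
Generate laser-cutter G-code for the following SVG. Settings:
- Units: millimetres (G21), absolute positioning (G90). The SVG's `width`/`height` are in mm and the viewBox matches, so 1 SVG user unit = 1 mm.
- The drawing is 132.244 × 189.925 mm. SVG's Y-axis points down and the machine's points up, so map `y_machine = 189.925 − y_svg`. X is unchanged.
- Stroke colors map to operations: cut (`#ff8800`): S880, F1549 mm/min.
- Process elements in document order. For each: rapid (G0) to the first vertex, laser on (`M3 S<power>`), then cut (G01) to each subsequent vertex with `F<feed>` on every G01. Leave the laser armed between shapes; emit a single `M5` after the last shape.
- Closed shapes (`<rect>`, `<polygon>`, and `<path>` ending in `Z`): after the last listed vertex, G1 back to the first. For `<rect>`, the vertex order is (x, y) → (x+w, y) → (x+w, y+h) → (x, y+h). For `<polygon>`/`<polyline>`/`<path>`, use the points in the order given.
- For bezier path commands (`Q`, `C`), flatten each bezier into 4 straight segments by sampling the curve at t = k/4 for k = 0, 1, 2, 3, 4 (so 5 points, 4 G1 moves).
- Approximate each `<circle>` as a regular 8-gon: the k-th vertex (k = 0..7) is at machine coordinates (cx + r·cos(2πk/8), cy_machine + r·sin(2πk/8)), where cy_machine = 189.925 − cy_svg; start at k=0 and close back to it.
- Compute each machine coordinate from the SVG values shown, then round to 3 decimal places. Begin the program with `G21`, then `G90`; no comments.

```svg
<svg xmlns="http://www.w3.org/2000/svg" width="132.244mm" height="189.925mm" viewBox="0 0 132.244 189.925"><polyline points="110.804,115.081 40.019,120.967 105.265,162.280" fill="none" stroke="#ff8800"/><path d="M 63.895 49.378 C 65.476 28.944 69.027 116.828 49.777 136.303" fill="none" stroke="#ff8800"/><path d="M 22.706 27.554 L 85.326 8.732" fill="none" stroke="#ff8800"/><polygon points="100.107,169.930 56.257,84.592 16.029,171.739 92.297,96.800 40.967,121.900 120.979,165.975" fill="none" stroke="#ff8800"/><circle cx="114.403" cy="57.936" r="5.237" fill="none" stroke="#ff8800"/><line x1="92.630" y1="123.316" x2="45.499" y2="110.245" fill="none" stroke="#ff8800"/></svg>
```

G21
G90
G0 X110.804 Y74.844
M3 S880
G01 X40.019 Y68.958 F1549
G01 X105.265 Y27.645 F1549
G0 X63.895 Y140.547
M3 S880
G01 X65.063 Y138.324 F1549
G01 X64.648 Y112.050 F1549
G01 X60.326 Y78.294 F1549
G01 X49.777 Y53.622 F1549
G0 X22.706 Y162.371
M3 S880
G01 X85.326 Y181.193 F1549
G0 X100.107 Y19.995
M3 S880
G01 X56.257 Y105.333 F1549
G01 X16.029 Y18.186 F1549
G01 X92.297 Y93.125 F1549
G01 X40.967 Y68.025 F1549
G01 X120.979 Y23.950 F1549
G01 X100.107 Y19.995 F1549
G0 X119.640 Y131.989
M3 S880
G01 X118.106 Y135.692 F1549
G01 X114.403 Y137.226 F1549
G01 X110.700 Y135.692 F1549
G01 X109.166 Y131.989 F1549
G01 X110.700 Y128.286 F1549
G01 X114.403 Y126.752 F1549
G01 X118.106 Y128.286 F1549
G01 X119.640 Y131.989 F1549
G0 X92.630 Y66.609
M3 S880
G01 X45.499 Y79.680 F1549
M5

Since the viewBox matches the mm dimensions, user units are millimetres directly. The only transform is the Y-flip y_m = 189.925 − y_svg.

Shape 1 is a open polyline drawn with `<polyline>`. Its stroke #ff8800 means cut at S880, F1549. After flipping Y the toolpath is (110.804,74.844) → (40.019,68.958) → (105.265,27.645).

Shape 2 is a cubic bezier drawn with `<path>`. Its stroke #ff8800 means cut at S880, F1549. After flipping Y the toolpath is (63.895,140.547) → (65.063,138.324) → (64.648,112.050) → (60.326,78.294) → (49.777,53.622).

Shape 3 is a line segment drawn with `<path>`. Its stroke #ff8800 means cut at S880, F1549. After flipping Y the toolpath is (22.706,162.371) → (85.326,181.193).

Shape 4 is a closed polygon drawn with `<polygon>`. Its stroke #ff8800 means cut at S880, F1549. After flipping Y the toolpath is (100.107,19.995) → (56.257,105.333) → (16.029,18.186) → (92.297,93.125) → (40.967,68.025) → (120.979,23.950) → (100.107,19.995), returning to the start.

Shape 5 is a circle drawn with `<circle>`. Its stroke #ff8800 means cut at S880, F1549. After flipping Y the toolpath is (119.640,131.989) → (118.106,135.692) → (114.403,137.226) → (110.700,135.692) → (109.166,131.989) → (110.700,128.286) → (114.403,126.752) → (118.106,128.286) → (119.640,131.989), returning to the start.

Shape 6 is a line segment drawn with `<line>`. Its stroke #ff8800 means cut at S880, F1549. After flipping Y the toolpath is (92.630,66.609) → (45.499,79.680).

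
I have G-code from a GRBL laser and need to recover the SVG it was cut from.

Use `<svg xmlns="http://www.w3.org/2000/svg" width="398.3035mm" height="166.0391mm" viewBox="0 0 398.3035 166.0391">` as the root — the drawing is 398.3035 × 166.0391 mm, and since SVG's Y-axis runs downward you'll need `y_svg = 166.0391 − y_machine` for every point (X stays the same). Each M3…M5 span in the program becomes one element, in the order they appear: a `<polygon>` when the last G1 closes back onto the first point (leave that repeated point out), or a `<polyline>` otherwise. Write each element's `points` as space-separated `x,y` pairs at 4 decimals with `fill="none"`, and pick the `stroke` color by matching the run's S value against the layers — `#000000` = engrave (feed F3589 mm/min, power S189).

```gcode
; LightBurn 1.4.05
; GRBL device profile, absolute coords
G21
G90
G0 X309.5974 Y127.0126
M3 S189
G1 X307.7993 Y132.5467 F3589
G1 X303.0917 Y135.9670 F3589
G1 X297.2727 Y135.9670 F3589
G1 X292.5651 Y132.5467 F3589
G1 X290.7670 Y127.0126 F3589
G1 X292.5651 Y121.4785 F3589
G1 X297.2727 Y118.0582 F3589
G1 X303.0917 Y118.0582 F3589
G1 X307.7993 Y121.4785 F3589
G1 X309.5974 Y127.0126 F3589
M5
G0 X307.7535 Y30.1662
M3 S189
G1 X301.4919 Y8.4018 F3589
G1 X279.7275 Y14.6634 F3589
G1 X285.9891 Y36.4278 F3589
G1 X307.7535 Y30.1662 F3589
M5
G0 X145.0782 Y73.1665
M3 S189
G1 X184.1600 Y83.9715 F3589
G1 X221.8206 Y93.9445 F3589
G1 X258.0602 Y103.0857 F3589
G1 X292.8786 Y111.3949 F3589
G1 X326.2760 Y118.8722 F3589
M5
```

<svg xmlns="http://www.w3.org/2000/svg" width="398.3035mm" height="166.0391mm" viewBox="0 0 398.3035 166.0391">
  <polygon points="309.5974,39.0265 307.7993,33.4924 303.0917,30.0721 297.2727,30.0721 292.5651,33.4924 290.7670,39.0265 292.5651,44.5606 297.2727,47.9809 303.0917,47.9809 307.7993,44.5606" fill="none" stroke="#000000"/>
  <polygon points="307.7535,135.8729 301.4919,157.6373 279.7275,151.3757 285.9891,129.6113" fill="none" stroke="#000000"/>
  <polyline points="145.0782,92.8726 184.1600,82.0676 221.8206,72.0946 258.0602,62.9534 292.8786,54.6442 326.2760,47.1669" fill="none" stroke="#000000"/>
</svg>

Machine Y-up, SVG Y-down with viewBox height 166.0391, so y_svg = 166.0391 − y_machine; X carries over. Every run uses S189, so all elements get stroke `#000000` (engrave).

Run 1: The run returns to its start, so emit a `<polygon>` with points (Y-flipped): 309.5974,39.0265 307.7993,33.4924 303.0917,30.0721 297.2727,30.0721 292.5651,33.4924 290.7670,39.0265 292.5651,44.5606 297.2727,47.9809 303.0917,47.9809 307.7993,44.5606.

Run 2: The run returns to its start, so emit a `<polygon>` with points (Y-flipped): 307.7535,135.8729 301.4919,157.6373 279.7275,151.3757 285.9891,129.6113.

Run 3: The run is open, so emit a `<polyline>` with points (Y-flipped): 145.0782,92.8726 184.1600,82.0676 221.8206,72.0946 258.0602,62.9534 292.8786,54.6442 326.2760,47.1669.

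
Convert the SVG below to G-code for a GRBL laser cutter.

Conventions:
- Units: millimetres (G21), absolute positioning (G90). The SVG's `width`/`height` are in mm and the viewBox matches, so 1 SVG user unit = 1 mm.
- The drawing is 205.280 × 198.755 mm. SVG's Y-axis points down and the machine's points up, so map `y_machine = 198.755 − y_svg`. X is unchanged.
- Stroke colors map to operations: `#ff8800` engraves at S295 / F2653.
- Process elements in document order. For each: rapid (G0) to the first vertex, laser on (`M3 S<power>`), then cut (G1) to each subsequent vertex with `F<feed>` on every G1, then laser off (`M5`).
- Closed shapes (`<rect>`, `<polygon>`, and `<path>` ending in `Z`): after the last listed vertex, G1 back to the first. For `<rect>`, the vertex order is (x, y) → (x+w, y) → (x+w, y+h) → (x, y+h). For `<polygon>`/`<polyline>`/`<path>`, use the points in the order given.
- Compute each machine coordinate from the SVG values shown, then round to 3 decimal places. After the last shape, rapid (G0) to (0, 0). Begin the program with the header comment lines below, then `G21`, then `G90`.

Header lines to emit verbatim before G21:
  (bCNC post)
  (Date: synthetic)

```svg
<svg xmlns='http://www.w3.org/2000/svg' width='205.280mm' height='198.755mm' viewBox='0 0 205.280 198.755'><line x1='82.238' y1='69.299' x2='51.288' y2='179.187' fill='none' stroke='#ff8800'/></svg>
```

(bCNC post)
(Date: synthetic)
G21
G90
G0 X82.238 Y129.456
M3 S295
G1 X51.288 Y19.568 F2653
M5
G0 X0.000 Y0.000

viewBox `0 0 205.280 198.755` with mm width/height → 1 unit = 1 mm. Flip: y_m = 198.755 − y_svg.

**Shape 1** — `<line>` line segment, stroke `#ff8800` → engrave (S295, F2653). Machine vertices: (82.238,129.456) → (51.288,19.568). Open path.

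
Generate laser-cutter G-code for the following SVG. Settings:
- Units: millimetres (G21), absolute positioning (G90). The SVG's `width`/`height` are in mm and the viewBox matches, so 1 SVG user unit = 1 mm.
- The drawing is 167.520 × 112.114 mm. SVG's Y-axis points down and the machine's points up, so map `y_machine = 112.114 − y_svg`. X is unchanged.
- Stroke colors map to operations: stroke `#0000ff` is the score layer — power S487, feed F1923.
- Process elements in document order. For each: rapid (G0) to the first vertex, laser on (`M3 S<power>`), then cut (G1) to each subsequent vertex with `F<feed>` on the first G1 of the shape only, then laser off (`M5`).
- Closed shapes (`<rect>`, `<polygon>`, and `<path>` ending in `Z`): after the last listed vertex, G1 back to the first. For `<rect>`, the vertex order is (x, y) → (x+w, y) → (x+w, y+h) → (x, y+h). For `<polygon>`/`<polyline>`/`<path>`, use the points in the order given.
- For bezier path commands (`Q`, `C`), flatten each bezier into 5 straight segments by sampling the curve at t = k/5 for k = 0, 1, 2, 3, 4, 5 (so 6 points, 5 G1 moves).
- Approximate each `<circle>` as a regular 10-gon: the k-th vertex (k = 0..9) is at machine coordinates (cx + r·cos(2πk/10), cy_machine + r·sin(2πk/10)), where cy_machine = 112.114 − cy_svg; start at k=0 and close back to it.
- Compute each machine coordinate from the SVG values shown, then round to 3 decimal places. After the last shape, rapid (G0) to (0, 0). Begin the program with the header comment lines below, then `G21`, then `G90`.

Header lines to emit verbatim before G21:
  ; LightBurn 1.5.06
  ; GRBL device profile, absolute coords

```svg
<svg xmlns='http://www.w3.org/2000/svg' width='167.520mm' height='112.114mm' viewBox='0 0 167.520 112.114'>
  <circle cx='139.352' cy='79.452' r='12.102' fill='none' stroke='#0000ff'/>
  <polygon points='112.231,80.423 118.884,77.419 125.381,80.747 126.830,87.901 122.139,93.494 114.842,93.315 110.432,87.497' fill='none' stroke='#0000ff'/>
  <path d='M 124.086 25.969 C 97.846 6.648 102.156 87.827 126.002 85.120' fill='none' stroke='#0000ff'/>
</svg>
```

; LightBurn 1.5.06
; GRBL device profile, absolute coords
G21
G90
G0 X151.454 Y32.662
M3 S487
G1 X149.143 Y39.775 F1923
G1 X143.092 Y44.172
G1 X135.612 Y44.172
G1 X129.561 Y39.775
G1 X127.250 Y32.662
G1 X129.561 Y25.549
G1 X135.612 Y21.152
G1 X143.092 Y21.152
G1 X149.143 Y25.549
G1 X151.454 Y32.662
M5
G0 X112.231 Y31.691
M3 S487
G1 X118.884 Y34.695 F1923
G1 X125.381 Y31.367
G1 X126.830 Y24.213
G1 X122.139 Y18.620
G1 X114.842 Y18.799
G1 X110.432 Y24.617
G1 X112.231 Y31.691
M5
G0 X124.086 Y86.145
M3 S487
G1 X111.920 Y87.153 F1923
G1 X106.557 Y72.891
G1 X107.469 Y52.210
G1 X114.127 Y33.961
G1 X126.002 Y26.994
M5
G0 X0.000 Y0.000

viewBox `0 0 167.520 112.114` with mm width/height → 1 unit = 1 mm. Flip: y_m = 112.114 − y_svg.

**Shape 1** — `<circle>` circle, stroke `#0000ff` → score (S487, F1923). Machine vertices: (151.454,32.662) → (149.143,39.775) → (143.092,44.172) → (135.612,44.172) → (129.561,39.775) → (127.250,32.662) → (129.561,25.549) → (135.612,21.152) → (143.092,21.152) → (149.143,25.549) → (151.454,32.662). Closed: final G1 returns to the first vertex.

**Shape 2** — `<polygon>` regular polygon, stroke `#0000ff` → score (S487, F1923). Machine vertices: (112.231,31.691) → (118.884,34.695) → (125.381,31.367) → (126.830,24.213) → (122.139,18.620) → (114.842,18.799) → (110.432,24.617) → (112.231,31.691). Closed: final G1 returns to the first vertex.

**Shape 3** — `<path>` cubic bezier, stroke `#0000ff` → score (S487, F1923). Control points (SVG): P0=(124.086,25.969), P1=(97.846,6.648), P2=(102.156,87.827), P3=(126.002,85.120); sampled at t=k/5. Machine vertices: (124.086,86.145) → (111.920,87.153) → (106.557,72.891) → (107.469,52.210) → (114.127,33.961) → (126.002,26.994). Open path.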